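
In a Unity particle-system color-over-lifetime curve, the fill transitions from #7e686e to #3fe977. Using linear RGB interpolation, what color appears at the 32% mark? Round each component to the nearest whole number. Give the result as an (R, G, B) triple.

#7e686e → (126, 104, 110); #3fe977 → (63, 233, 119).
32% corresponds to t = 0.32.
R = 126 + 0.32 × (63 − 126) = 126 + 0.32 × -63 = 105.84 → 106
G = 104 + 0.32 × (233 − 104) = 104 + 0.32 × 129 = 145.28 → 145
B = 110 + 0.32 × (119 − 110) = 110 + 0.32 × 9 = 112.88 → 113

(106, 145, 113)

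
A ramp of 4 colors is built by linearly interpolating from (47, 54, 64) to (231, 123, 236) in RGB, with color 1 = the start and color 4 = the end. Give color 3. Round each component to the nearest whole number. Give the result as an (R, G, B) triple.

With 4 swatches and endpoints inclusive, swatch 3 sits at t = (3 − 1)/(4 − 1) = 2/3 ≈ 0.6667.
R = 47 + 0.6667 × (231 − 47) = 169.673 → 170
G = 54 + 0.6667 × (123 − 54) = 100.002 → 100
B = 64 + 0.6667 × (236 − 64) = 178.672 → 179

(170, 100, 179)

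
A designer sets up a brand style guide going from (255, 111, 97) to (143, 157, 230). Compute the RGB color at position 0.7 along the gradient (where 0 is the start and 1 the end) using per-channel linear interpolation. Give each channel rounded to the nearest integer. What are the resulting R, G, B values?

(177, 143, 190)

R = 255 + 0.7 × (143 − 255) = 255 + 0.7 × -112 = 176.6 → 177
G = 111 + 0.7 × (157 − 111) = 111 + 0.7 × 46 = 143.2 → 143
B = 97 + 0.7 × (230 − 97) = 97 + 0.7 × 133 = 190.1 → 190
So the blended color is (177, 143, 190), about #b18fbe.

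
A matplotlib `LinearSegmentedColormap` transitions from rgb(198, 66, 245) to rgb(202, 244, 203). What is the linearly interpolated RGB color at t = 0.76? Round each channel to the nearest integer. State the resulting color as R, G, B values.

R = 198 + 0.76 × (202 − 198) = 198 + 0.76 × 4 = 201.04 → 201
G = 66 + 0.76 × (244 − 66) = 66 + 0.76 × 178 = 201.28 → 201
B = 245 + 0.76 × (203 − 245) = 245 + 0.76 × -42 = 213.08 → 213

(201, 201, 213)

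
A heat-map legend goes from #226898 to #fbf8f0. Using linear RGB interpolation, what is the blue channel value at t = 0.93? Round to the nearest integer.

234

B₁ = 152 (from #226898), B₂ = 240 (from #fbf8f0).
B = 152 + 0.93 × (240 − 152) = 233.84 → 234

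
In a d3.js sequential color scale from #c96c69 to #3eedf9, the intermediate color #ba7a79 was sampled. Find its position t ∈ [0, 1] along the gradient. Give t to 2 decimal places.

Invert the lerp on the B channel (largest span, 144): t = (121 − 105) / (249 − 105) = 16/144 = 0.11111.
Check on R: (186 − 201)/(62 − 201) = 0.1079 ✓

0.11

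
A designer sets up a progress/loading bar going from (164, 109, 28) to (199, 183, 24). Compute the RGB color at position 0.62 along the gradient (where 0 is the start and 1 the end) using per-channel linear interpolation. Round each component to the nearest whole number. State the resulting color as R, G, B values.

R = 164 + 0.62 × (199 − 164) = 164 + 0.62 × 35 = 185.7 → 186
G = 109 + 0.62 × (183 − 109) = 109 + 0.62 × 74 = 154.88 → 155
B = 28 + 0.62 × (24 − 28) = 28 + 0.62 × -4 = 25.52 → 26
So the blended color is (186, 155, 26), about #ba9b1a.

(186, 155, 26)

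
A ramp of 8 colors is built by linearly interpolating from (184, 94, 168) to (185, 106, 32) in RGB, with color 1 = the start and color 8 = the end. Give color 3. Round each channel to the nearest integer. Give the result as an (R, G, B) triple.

With 8 swatches and endpoints inclusive, swatch 3 sits at t = (3 − 1)/(8 − 1) = 2/7 ≈ 0.2857.
R = 184 + 0.2857 × (185 − 184) = 184.286 → 184
G = 94 + 0.2857 × (106 − 94) = 97.428 → 97
B = 168 + 0.2857 × (32 − 168) = 129.145 → 129

(184, 97, 129)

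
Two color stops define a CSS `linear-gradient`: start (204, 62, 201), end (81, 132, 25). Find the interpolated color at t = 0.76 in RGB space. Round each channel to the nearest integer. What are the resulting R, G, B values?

R = 204 + 0.76 × (81 − 204) = 204 + 0.76 × -123 = 110.52 → 111
G = 62 + 0.76 × (132 − 62) = 62 + 0.76 × 70 = 115.2 → 115
B = 201 + 0.76 × (25 − 201) = 201 + 0.76 × -176 = 67.24 → 67

(111, 115, 67)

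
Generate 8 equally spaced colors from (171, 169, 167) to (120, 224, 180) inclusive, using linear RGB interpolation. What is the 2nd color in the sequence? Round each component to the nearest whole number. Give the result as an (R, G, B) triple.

(164, 177, 169)

With 8 swatches and endpoints inclusive, swatch 2 sits at t = (2 − 1)/(8 − 1) = 1/7 ≈ 0.1429.
R = 171 + 0.1429 × (120 − 171) = 163.712 → 164
G = 169 + 0.1429 × (224 − 169) = 176.859 → 177
B = 167 + 0.1429 × (180 − 167) = 168.858 → 169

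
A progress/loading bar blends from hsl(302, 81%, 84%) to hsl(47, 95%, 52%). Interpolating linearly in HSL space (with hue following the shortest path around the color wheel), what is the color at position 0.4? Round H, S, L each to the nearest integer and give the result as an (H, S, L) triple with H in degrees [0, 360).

Hue: 47 − 302 = -255°, but |-255| > 180 so the shorter arc goes the other way: Δh = -255 + 360 = 105°.
H = 302 + 0.4 × (105) = 344 → 344°
S = 81 + 0.4 × (95 − 81) = 86.6 → 87%
L = 84 + 0.4 × (52 − 84) = 71.2 → 71%

(344, 87, 71)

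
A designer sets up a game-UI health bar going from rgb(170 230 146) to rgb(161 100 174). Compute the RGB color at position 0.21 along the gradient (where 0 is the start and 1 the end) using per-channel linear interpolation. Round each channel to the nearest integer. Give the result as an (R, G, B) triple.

R = 170 + 0.21 × (161 − 170) = 170 + 0.21 × -9 = 168.11 → 168
G = 230 + 0.21 × (100 − 230) = 230 + 0.21 × -130 = 202.7 → 203
B = 146 + 0.21 × (174 − 146) = 146 + 0.21 × 28 = 151.88 → 152

(168, 203, 152)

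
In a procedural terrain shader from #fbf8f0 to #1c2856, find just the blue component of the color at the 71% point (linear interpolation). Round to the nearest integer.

B₁ = 240 (from #fbf8f0), B₂ = 86 (from #1c2856).
B = 240 + 0.71 × (86 − 240) = 130.66 → 131

131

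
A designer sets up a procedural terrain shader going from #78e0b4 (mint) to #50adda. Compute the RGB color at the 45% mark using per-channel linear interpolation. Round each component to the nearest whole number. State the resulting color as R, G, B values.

(102, 201, 197)

#78e0b4 → (120, 224, 180); #50adda → (80, 173, 218).
45% corresponds to t = 0.45.
R = 120 + 0.45 × (80 − 120) = 120 + 0.45 × -40 = 102 → 102
G = 224 + 0.45 × (173 − 224) = 224 + 0.45 × -51 = 201.05 → 201
B = 180 + 0.45 × (218 − 180) = 180 + 0.45 × 38 = 197.1 → 197
So the blended color is (102, 201, 197), about #66c9c5.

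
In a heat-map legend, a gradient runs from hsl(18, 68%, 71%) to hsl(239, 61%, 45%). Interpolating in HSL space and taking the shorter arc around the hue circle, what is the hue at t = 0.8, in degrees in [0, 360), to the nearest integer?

267

Hue: 239 − 18 = 221°, but |221| > 180 so the shorter arc goes the other way: Δh = 221 − 360 = -139°.
H = 18 + 0.8 × (-139) = -93.2 → -93 → -93 mod 360 = 267°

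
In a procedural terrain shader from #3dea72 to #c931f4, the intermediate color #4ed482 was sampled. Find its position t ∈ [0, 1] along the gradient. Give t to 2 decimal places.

0.12

Invert the lerp on the G channel (largest span, 185): t = (212 − 234) / (49 − 234) = -22/-185 = 0.11892.
Check on R: (78 − 61)/(201 − 61) = 0.1214 ✓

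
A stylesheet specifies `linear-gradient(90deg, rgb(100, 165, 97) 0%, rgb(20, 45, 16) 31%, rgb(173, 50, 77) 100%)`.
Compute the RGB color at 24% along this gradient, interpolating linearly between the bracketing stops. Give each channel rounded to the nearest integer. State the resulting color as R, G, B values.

(38, 72, 34)

24% lies between the 0% and 31% stops, so the local fraction is t = (24 − 0)/(31 − 0) = 24/31 ≈ 0.7742.
R = 100 + 0.7742 × (20 − 100) = 38.064 → 38
G = 165 + 0.7742 × (45 − 165) = 72.096 → 72
B = 97 + 0.7742 × (16 − 97) = 34.29 → 34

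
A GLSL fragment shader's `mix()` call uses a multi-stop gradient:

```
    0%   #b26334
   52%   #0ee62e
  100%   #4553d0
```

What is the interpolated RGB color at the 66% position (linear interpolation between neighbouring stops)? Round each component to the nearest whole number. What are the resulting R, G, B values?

(30, 187, 93)

66% lies between the 52% and 100% stops, so the local fraction is t = (66 − 52)/(100 − 52) = 14/48 ≈ 0.2917.
#0ee62e → (14, 230, 46); #4553d0 → (69, 83, 208).
R = 14 + 0.2917 × (69 − 14) = 30.044 → 30
G = 230 + 0.2917 × (83 − 230) = 187.12 → 187
B = 46 + 0.2917 × (208 − 46) = 93.255 → 93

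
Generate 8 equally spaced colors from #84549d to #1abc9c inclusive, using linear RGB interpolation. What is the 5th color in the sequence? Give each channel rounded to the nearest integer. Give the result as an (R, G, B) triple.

With 8 swatches and endpoints inclusive, swatch 5 sits at t = (5 − 1)/(8 − 1) = 4/7 ≈ 0.5714.
#84549d → (132, 84, 157); #1abc9c → (26, 188, 156).
R = 132 + 0.5714 × (26 − 132) = 71.432 → 71
G = 84 + 0.5714 × (188 − 84) = 143.426 → 143
B = 157 + 0.5714 × (156 − 157) = 156.429 → 156

(71, 143, 156)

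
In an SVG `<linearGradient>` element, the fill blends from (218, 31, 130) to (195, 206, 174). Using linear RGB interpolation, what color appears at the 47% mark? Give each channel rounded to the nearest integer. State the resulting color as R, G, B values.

(207, 113, 151)

47% corresponds to t = 0.47.
R = 218 + 0.47 × (195 − 218) = 218 + 0.47 × -23 = 207.19 → 207
G = 31 + 0.47 × (206 − 31) = 31 + 0.47 × 175 = 113.25 → 113
B = 130 + 0.47 × (174 − 130) = 130 + 0.47 × 44 = 150.68 → 151
So the blended color is (207, 113, 151), about #cf7197.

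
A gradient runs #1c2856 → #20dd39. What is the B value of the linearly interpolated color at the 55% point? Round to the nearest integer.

B₁ = 86 (from #1c2856), B₂ = 57 (from #20dd39).
B = 86 + 0.55 × (57 − 86) = 70.05 → 70

70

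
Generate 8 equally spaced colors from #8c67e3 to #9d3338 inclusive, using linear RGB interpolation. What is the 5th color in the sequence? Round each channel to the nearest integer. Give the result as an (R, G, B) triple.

With 8 swatches and endpoints inclusive, swatch 5 sits at t = (5 − 1)/(8 − 1) = 4/7 ≈ 0.5714.
#8c67e3 → (140, 103, 227); #9d3338 → (157, 51, 56).
R = 140 + 0.5714 × (157 − 140) = 149.714 → 150
G = 103 + 0.5714 × (51 − 103) = 73.287 → 73
B = 227 + 0.5714 × (56 − 227) = 129.291 → 129

(150, 73, 129)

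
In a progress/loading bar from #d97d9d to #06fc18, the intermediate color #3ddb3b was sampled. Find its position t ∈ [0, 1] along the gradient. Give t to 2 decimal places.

Invert the lerp on the R channel (largest span, 211): t = (61 − 217) / (6 − 217) = -156/-211 = 0.73934.
Check on G: (219 − 125)/(252 − 125) = 0.7402 ✓

0.74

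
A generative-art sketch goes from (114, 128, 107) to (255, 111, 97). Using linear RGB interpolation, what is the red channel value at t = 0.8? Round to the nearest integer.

227

R = 114 + 0.8 × (255 − 114) = 226.8 → 227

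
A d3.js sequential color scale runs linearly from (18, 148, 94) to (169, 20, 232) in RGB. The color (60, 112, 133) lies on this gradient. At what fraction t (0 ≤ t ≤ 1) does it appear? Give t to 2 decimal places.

0.28

Invert the lerp on the R channel (largest span, 151): t = (60 − 18) / (169 − 18) = 42/151 = 0.27815.
Check on G: (112 − 148)/(20 − 148) = 0.2812 ✓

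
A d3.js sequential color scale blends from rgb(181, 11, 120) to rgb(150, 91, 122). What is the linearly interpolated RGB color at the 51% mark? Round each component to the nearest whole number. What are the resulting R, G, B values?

(165, 52, 121)

51% corresponds to t = 0.51.
R = 181 + 0.51 × (150 − 181) = 181 + 0.51 × -31 = 165.19 → 165
G = 11 + 0.51 × (91 − 11) = 11 + 0.51 × 80 = 51.8 → 52
B = 120 + 0.51 × (122 − 120) = 120 + 0.51 × 2 = 121.02 → 121
So the blended color is (165, 52, 121), about #a53479.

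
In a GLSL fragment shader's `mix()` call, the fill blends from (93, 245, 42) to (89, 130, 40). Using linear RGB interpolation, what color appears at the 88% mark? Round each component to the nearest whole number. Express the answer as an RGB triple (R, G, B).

(89, 144, 40)

88% corresponds to t = 0.88.
R = 93 + 0.88 × (89 − 93) = 93 + 0.88 × -4 = 89.48 → 89
G = 245 + 0.88 × (130 − 245) = 245 + 0.88 × -115 = 143.8 → 144
B = 42 + 0.88 × (40 − 42) = 42 + 0.88 × -2 = 40.24 → 40
So the blended color is (89, 144, 40), about #599028.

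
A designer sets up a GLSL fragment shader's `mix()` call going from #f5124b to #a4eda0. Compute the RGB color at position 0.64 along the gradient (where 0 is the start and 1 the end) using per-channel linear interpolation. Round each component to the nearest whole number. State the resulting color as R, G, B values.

(193, 158, 129)

#f5124b → (245, 18, 75); #a4eda0 → (164, 237, 160).
R = 245 + 0.64 × (164 − 245) = 245 + 0.64 × -81 = 193.16 → 193
G = 18 + 0.64 × (237 − 18) = 18 + 0.64 × 219 = 158.16 → 158
B = 75 + 0.64 × (160 − 75) = 75 + 0.64 × 85 = 129.4 → 129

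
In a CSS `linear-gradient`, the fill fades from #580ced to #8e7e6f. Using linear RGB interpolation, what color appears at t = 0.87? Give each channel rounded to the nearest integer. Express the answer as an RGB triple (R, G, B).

(135, 111, 127)

#580ced → (88, 12, 237); #8e7e6f → (142, 126, 111).
R = 88 + 0.87 × (142 − 88) = 88 + 0.87 × 54 = 134.98 → 135
G = 12 + 0.87 × (126 − 12) = 12 + 0.87 × 114 = 111.18 → 111
B = 237 + 0.87 × (111 − 237) = 237 + 0.87 × -126 = 127.38 → 127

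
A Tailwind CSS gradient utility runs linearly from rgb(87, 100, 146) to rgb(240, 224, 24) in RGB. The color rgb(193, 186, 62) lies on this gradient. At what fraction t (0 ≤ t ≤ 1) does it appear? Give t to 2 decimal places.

0.69

Invert the lerp on the R channel (largest span, 153): t = (193 − 87) / (240 − 87) = 106/153 = 0.69281.
Check on G: (186 − 100)/(224 − 100) = 0.6935 ✓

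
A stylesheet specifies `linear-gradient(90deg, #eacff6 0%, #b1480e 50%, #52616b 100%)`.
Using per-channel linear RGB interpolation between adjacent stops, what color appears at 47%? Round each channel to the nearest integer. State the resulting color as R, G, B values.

(180, 80, 28)

47% lies between the 0% and 50% stops, so the local fraction is t = (47 − 0)/(50 − 0) = 47/50 ≈ 0.94.
#eacff6 → (234, 207, 246); #b1480e → (177, 72, 14).
R = 234 + 0.94 × (177 − 234) = 180.42 → 180
G = 207 + 0.94 × (72 − 207) = 80.1 → 80
B = 246 + 0.94 × (14 − 246) = 27.92 → 28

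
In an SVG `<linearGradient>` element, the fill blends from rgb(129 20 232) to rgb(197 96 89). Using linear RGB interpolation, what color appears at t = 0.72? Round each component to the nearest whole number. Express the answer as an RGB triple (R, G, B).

R = 129 + 0.72 × (197 − 129) = 129 + 0.72 × 68 = 177.96 → 178
G = 20 + 0.72 × (96 − 20) = 20 + 0.72 × 76 = 74.72 → 75
B = 232 + 0.72 × (89 − 232) = 232 + 0.72 × -143 = 129.04 → 129
So the blended color is (178, 75, 129), about #b24b81.

(178, 75, 129)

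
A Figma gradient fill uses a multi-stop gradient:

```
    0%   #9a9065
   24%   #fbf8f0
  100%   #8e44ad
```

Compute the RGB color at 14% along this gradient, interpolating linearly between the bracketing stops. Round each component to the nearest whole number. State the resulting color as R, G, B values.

14% lies between the 0% and 24% stops, so the local fraction is t = (14 − 0)/(24 − 0) = 14/24 ≈ 0.5833.
#9a9065 → (154, 144, 101); #fbf8f0 → (251, 248, 240).
R = 154 + 0.5833 × (251 − 154) = 210.58 → 211
G = 144 + 0.5833 × (248 − 144) = 204.663 → 205
B = 101 + 0.5833 × (240 − 101) = 182.079 → 182

(211, 205, 182)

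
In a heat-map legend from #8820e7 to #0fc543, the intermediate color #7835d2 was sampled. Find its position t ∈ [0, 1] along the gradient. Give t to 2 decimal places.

Invert the lerp on the G channel (largest span, 165): t = (53 − 32) / (197 − 32) = 21/165 = 0.12727.
Check on R: (120 − 136)/(15 − 136) = 0.1322 ✓

0.13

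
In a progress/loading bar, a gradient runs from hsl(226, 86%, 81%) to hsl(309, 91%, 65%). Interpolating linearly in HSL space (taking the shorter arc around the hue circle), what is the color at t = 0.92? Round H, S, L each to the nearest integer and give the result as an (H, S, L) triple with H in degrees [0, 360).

(302, 91, 66)

Hue arc: Δh = 309 − 226 = 83° (|Δh| ≤ 180, already the shorter path).
H = 226 + 0.92 × (83) = 302.36 → 302°
S = 86 + 0.92 × (91 − 86) = 90.6 → 91%
L = 81 + 0.92 × (65 − 81) = 66.28 → 66%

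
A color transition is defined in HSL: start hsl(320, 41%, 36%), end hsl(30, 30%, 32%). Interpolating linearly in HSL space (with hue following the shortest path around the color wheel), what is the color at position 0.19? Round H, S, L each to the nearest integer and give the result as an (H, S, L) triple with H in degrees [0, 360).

Hue: 30 − 320 = -290°, but |-290| > 180 so the shorter arc goes the other way: Δh = -290 + 360 = 70°.
H = 320 + 0.19 × (70) = 333.3 → 333°
S = 41 + 0.19 × (30 − 41) = 38.91 → 39%
L = 36 + 0.19 × (32 − 36) = 35.24 → 35%

(333, 39, 35)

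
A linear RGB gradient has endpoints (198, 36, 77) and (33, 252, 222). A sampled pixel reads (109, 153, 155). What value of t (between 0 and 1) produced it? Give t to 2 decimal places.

Invert the lerp on the G channel (largest span, 216): t = (153 − 36) / (252 − 36) = 117/216 = 0.54167.
Check on R: (109 − 198)/(33 − 198) = 0.5394 ✓

0.54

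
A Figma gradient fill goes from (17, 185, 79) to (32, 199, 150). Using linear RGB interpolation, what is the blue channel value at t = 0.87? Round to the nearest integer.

141

B = 79 + 0.87 × (150 − 79) = 140.77 → 141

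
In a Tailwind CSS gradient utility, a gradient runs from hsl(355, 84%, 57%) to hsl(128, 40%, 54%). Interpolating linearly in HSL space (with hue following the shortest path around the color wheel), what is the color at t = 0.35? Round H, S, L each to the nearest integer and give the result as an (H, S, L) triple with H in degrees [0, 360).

(42, 69, 56)

Hue: 128 − 355 = -227°, but |-227| > 180 so the shorter arc goes the other way: Δh = -227 + 360 = 133°.
H = 355 + 0.35 × (133) = 401.55 → 402 → 402 mod 360 = 42°
S = 84 + 0.35 × (40 − 84) = 68.6 → 69%
L = 57 + 0.35 × (54 − 57) = 55.95 → 56%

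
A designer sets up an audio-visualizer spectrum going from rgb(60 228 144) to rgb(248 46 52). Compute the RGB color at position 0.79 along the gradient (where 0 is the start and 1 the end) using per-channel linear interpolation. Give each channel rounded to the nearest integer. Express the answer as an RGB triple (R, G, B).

(209, 84, 71)

R = 60 + 0.79 × (248 − 60) = 60 + 0.79 × 188 = 208.52 → 209
G = 228 + 0.79 × (46 − 228) = 228 + 0.79 × -182 = 84.22 → 84
B = 144 + 0.79 × (52 − 144) = 144 + 0.79 × -92 = 71.32 → 71
So the blended color is (209, 84, 71), about #d15447.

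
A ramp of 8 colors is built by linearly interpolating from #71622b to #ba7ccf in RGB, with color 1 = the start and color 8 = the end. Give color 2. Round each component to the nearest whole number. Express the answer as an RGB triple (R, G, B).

With 8 swatches and endpoints inclusive, swatch 2 sits at t = (2 − 1)/(8 − 1) = 1/7 ≈ 0.1429.
#71622b → (113, 98, 43); #ba7ccf → (186, 124, 207).
R = 113 + 0.1429 × (186 − 113) = 123.432 → 123
G = 98 + 0.1429 × (124 − 98) = 101.715 → 102
B = 43 + 0.1429 × (207 − 43) = 66.436 → 66

(123, 102, 66)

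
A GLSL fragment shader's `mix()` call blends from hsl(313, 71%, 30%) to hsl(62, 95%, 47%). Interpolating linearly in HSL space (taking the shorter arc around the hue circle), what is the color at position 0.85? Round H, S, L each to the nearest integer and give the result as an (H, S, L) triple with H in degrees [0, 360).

Hue: 62 − 313 = -251°, but |-251| > 180 so the shorter arc goes the other way: Δh = -251 + 360 = 109°.
H = 313 + 0.85 × (109) = 405.65 → 406 → 406 mod 360 = 46°
S = 71 + 0.85 × (95 − 71) = 91.4 → 91%
L = 30 + 0.85 × (47 − 30) = 44.45 → 44%

(46, 91, 44)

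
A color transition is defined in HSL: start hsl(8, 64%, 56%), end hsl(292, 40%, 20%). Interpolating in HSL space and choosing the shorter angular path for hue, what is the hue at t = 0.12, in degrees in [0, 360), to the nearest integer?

Hue: 292 − 8 = 284°, but |284| > 180 so the shorter arc goes the other way: Δh = 284 − 360 = -76°.
H = 8 + 0.12 × (-76) = -1.12 → -1 → -1 mod 360 = 359°

359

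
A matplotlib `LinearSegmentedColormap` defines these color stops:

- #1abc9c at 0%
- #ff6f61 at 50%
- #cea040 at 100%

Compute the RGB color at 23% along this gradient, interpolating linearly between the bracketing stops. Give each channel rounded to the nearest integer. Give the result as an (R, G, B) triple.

(131, 153, 129)

23% lies between the 0% and 50% stops, so the local fraction is t = (23 − 0)/(50 − 0) = 23/50 ≈ 0.46.
#1abc9c → (26, 188, 156); #ff6f61 → (255, 111, 97).
R = 26 + 0.46 × (255 − 26) = 131.34 → 131
G = 188 + 0.46 × (111 − 188) = 152.58 → 153
B = 156 + 0.46 × (97 − 156) = 128.86 → 129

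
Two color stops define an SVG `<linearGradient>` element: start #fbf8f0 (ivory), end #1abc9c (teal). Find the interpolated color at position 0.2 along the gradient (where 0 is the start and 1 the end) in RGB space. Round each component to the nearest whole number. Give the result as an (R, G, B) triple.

(206, 236, 223)

#fbf8f0 → (251, 248, 240); #1abc9c → (26, 188, 156).
R = 251 + 0.2 × (26 − 251) = 251 + 0.2 × -225 = 206 → 206
G = 248 + 0.2 × (188 − 248) = 248 + 0.2 × -60 = 236 → 236
B = 240 + 0.2 × (156 − 240) = 240 + 0.2 × -84 = 223.2 → 223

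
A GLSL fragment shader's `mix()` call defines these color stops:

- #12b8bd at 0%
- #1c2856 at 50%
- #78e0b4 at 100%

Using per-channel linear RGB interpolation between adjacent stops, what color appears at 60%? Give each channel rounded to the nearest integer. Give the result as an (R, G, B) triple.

60% lies between the 50% and 100% stops, so the local fraction is t = (60 − 50)/(100 − 50) = 10/50 ≈ 0.2.
#1c2856 → (28, 40, 86); #78e0b4 → (120, 224, 180).
R = 28 + 0.2 × (120 − 28) = 46.4 → 46
G = 40 + 0.2 × (224 − 40) = 76.8 → 77
B = 86 + 0.2 × (180 − 86) = 104.8 → 105

(46, 77, 105)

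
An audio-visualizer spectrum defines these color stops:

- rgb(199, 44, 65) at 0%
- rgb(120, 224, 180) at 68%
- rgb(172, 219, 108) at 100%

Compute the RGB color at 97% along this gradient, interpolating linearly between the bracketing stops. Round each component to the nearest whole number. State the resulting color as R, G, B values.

(167, 219, 115)

97% lies between the 68% and 100% stops, so the local fraction is t = (97 − 68)/(100 − 68) = 29/32 ≈ 0.9062.
R = 120 + 0.9062 × (172 − 120) = 167.122 → 167
G = 224 + 0.9062 × (219 − 224) = 219.469 → 219
B = 180 + 0.9062 × (108 − 180) = 114.754 → 115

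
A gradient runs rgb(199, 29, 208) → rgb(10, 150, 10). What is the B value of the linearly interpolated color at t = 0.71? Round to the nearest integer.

67

B = 208 + 0.71 × (10 − 208) = 67.42 → 67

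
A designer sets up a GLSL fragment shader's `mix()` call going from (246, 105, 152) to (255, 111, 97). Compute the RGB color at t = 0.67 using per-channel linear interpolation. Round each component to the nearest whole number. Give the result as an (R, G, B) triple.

R = 246 + 0.67 × (255 − 246) = 246 + 0.67 × 9 = 252.03 → 252
G = 105 + 0.67 × (111 − 105) = 105 + 0.67 × 6 = 109.02 → 109
B = 152 + 0.67 × (97 − 152) = 152 + 0.67 × -55 = 115.15 → 115

(252, 109, 115)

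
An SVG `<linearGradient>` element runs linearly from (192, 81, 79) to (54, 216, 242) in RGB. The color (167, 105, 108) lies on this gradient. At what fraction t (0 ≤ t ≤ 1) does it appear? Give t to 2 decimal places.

0.18

Invert the lerp on the B channel (largest span, 163): t = (108 − 79) / (242 − 79) = 29/163 = 0.17791.
Check on R: (167 − 192)/(54 − 192) = 0.1812 ✓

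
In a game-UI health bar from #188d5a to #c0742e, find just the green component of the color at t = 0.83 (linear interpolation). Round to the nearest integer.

G₁ = 141 (from #188d5a), G₂ = 116 (from #c0742e).
G = 141 + 0.83 × (116 − 141) = 120.25 → 120

120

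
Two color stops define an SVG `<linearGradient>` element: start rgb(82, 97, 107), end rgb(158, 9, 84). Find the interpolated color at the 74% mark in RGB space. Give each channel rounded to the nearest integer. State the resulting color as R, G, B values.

74% corresponds to t = 0.74.
R = 82 + 0.74 × (158 − 82) = 82 + 0.74 × 76 = 138.24 → 138
G = 97 + 0.74 × (9 − 97) = 97 + 0.74 × -88 = 31.88 → 32
B = 107 + 0.74 × (84 − 107) = 107 + 0.74 × -23 = 89.98 → 90
So the blended color is (138, 32, 90), about #8a205a.

(138, 32, 90)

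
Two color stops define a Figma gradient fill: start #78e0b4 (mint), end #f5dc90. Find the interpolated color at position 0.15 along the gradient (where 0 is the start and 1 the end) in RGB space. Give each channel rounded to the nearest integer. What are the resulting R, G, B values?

#78e0b4 → (120, 224, 180); #f5dc90 → (245, 220, 144).
R = 120 + 0.15 × (245 − 120) = 120 + 0.15 × 125 = 138.75 → 139
G = 224 + 0.15 × (220 − 224) = 224 + 0.15 × -4 = 223.4 → 223
B = 180 + 0.15 × (144 − 180) = 180 + 0.15 × -36 = 174.6 → 175

(139, 223, 175)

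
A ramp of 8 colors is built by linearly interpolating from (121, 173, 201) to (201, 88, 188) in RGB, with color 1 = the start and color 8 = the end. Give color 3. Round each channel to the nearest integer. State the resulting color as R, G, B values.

With 8 swatches and endpoints inclusive, swatch 3 sits at t = (3 − 1)/(8 − 1) = 2/7 ≈ 0.2857.
R = 121 + 0.2857 × (201 − 121) = 143.856 → 144
G = 173 + 0.2857 × (88 − 173) = 148.715 → 149
B = 201 + 0.2857 × (188 − 201) = 197.286 → 197

(144, 149, 197)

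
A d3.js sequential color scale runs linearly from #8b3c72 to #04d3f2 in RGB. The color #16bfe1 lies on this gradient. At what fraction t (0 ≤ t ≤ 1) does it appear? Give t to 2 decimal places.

0.87

Invert the lerp on the G channel (largest span, 151): t = (191 − 60) / (211 − 60) = 131/151 = 0.86755.
Check on R: (22 − 139)/(4 − 139) = 0.8667 ✓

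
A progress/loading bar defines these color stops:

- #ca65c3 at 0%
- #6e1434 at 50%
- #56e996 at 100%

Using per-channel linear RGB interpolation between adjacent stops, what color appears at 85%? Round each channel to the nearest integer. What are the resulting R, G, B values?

(93, 169, 121)

85% lies between the 50% and 100% stops, so the local fraction is t = (85 − 50)/(100 − 50) = 35/50 ≈ 0.7.
#6e1434 → (110, 20, 52); #56e996 → (86, 233, 150).
R = 110 + 0.7 × (86 − 110) = 93.2 → 93
G = 20 + 0.7 × (233 − 20) = 169.1 → 169
B = 52 + 0.7 × (150 − 52) = 120.6 → 121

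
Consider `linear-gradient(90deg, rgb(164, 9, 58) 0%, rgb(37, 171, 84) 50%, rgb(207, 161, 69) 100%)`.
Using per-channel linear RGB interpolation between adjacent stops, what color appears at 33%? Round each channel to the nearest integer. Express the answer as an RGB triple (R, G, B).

(80, 116, 75)

33% lies between the 0% and 50% stops, so the local fraction is t = (33 − 0)/(50 − 0) = 33/50 ≈ 0.66.
R = 164 + 0.66 × (37 − 164) = 80.18 → 80
G = 9 + 0.66 × (171 − 9) = 115.92 → 116
B = 58 + 0.66 × (84 − 58) = 75.16 → 75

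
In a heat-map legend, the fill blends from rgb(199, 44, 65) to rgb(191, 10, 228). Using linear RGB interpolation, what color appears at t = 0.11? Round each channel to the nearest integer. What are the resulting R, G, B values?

(198, 40, 83)

R = 199 + 0.11 × (191 − 199) = 199 + 0.11 × -8 = 198.12 → 198
G = 44 + 0.11 × (10 − 44) = 44 + 0.11 × -34 = 40.26 → 40
B = 65 + 0.11 × (228 − 65) = 65 + 0.11 × 163 = 82.93 → 83
So the blended color is (198, 40, 83), about #c62853.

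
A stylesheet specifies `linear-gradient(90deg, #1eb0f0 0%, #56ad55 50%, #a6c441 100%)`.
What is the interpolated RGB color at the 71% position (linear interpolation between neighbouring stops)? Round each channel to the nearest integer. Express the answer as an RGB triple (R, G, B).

71% lies between the 50% and 100% stops, so the local fraction is t = (71 − 50)/(100 − 50) = 21/50 ≈ 0.42.
#56ad55 → (86, 173, 85); #a6c441 → (166, 196, 65).
R = 86 + 0.42 × (166 − 86) = 119.6 → 120
G = 173 + 0.42 × (196 − 173) = 182.66 → 183
B = 85 + 0.42 × (65 − 85) = 76.6 → 77

(120, 183, 77)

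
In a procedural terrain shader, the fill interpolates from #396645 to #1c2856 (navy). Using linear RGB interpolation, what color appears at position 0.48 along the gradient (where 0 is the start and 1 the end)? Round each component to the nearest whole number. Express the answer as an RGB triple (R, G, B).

(43, 72, 77)

#396645 → (57, 102, 69); #1c2856 → (28, 40, 86).
R = 57 + 0.48 × (28 − 57) = 57 + 0.48 × -29 = 43.08 → 43
G = 102 + 0.48 × (40 − 102) = 102 + 0.48 × -62 = 72.24 → 72
B = 69 + 0.48 × (86 − 69) = 69 + 0.48 × 17 = 77.16 → 77
So the blended color is (43, 72, 77), about #2b484d.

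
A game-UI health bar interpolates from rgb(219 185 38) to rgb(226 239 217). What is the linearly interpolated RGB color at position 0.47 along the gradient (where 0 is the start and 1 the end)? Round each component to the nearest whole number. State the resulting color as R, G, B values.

(222, 210, 122)

R = 219 + 0.47 × (226 − 219) = 219 + 0.47 × 7 = 222.29 → 222
G = 185 + 0.47 × (239 − 185) = 185 + 0.47 × 54 = 210.38 → 210
B = 38 + 0.47 × (217 − 38) = 38 + 0.47 × 179 = 122.13 → 122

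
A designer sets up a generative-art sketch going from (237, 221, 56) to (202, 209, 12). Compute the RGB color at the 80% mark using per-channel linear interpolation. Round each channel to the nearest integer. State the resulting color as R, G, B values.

(209, 211, 21)

80% corresponds to t = 0.8.
R = 237 + 0.8 × (202 − 237) = 237 + 0.8 × -35 = 209 → 209
G = 221 + 0.8 × (209 − 221) = 221 + 0.8 × -12 = 211.4 → 211
B = 56 + 0.8 × (12 − 56) = 56 + 0.8 × -44 = 20.8 → 21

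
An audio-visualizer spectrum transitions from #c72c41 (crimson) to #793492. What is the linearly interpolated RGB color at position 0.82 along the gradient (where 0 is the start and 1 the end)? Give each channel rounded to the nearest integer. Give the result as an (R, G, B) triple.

(135, 51, 131)

#c72c41 → (199, 44, 65); #793492 → (121, 52, 146).
R = 199 + 0.82 × (121 − 199) = 199 + 0.82 × -78 = 135.04 → 135
G = 44 + 0.82 × (52 − 44) = 44 + 0.82 × 8 = 50.56 → 51
B = 65 + 0.82 × (146 − 65) = 65 + 0.82 × 81 = 131.42 → 131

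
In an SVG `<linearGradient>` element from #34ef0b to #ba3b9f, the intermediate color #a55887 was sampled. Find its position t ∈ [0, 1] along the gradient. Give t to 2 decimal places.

0.84

Invert the lerp on the G channel (largest span, 180): t = (88 − 239) / (59 − 239) = -151/-180 = 0.83889.
Check on R: (165 − 52)/(186 − 52) = 0.8433 ✓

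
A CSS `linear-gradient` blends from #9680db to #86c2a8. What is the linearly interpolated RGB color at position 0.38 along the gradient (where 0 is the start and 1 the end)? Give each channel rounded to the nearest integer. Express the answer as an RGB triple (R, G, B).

(144, 153, 200)

#9680db → (150, 128, 219); #86c2a8 → (134, 194, 168).
R = 150 + 0.38 × (134 − 150) = 150 + 0.38 × -16 = 143.92 → 144
G = 128 + 0.38 × (194 − 128) = 128 + 0.38 × 66 = 153.08 → 153
B = 219 + 0.38 × (168 − 219) = 219 + 0.38 × -51 = 199.62 → 200
So the blended color is (144, 153, 200), about #9099c8.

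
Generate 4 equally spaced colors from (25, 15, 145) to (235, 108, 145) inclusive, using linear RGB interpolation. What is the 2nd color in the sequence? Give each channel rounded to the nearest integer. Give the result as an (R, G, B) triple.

With 4 swatches and endpoints inclusive, swatch 2 sits at t = (2 − 1)/(4 − 1) = 1/3 ≈ 0.3333.
R = 25 + 0.3333 × (235 − 25) = 94.993 → 95
G = 15 + 0.3333 × (108 − 15) = 45.997 → 46
B = 145 + 0.3333 × (145 − 145) = 145 → 145

(95, 46, 145)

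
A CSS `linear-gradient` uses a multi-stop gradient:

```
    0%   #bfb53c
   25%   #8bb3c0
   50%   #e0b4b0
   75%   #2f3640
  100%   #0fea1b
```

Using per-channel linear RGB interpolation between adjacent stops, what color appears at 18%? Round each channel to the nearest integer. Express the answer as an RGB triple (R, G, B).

(154, 180, 155)

18% lies between the 0% and 25% stops, so the local fraction is t = (18 − 0)/(25 − 0) = 18/25 ≈ 0.72.
#bfb53c → (191, 181, 60); #8bb3c0 → (139, 179, 192).
R = 191 + 0.72 × (139 − 191) = 153.56 → 154
G = 181 + 0.72 × (179 − 181) = 179.56 → 180
B = 60 + 0.72 × (192 − 60) = 155.04 → 155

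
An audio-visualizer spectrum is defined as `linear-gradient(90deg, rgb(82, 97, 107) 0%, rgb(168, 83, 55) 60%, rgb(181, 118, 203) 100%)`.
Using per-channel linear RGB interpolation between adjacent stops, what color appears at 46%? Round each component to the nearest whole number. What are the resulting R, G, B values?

46% lies between the 0% and 60% stops, so the local fraction is t = (46 − 0)/(60 − 0) = 46/60 ≈ 0.7667.
R = 82 + 0.7667 × (168 − 82) = 147.936 → 148
G = 97 + 0.7667 × (83 − 97) = 86.266 → 86
B = 107 + 0.7667 × (55 − 107) = 67.132 → 67

(148, 86, 67)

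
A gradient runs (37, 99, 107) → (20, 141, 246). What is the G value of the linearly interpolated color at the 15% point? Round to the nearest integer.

105

G = 99 + 0.15 × (141 − 99) = 105.3 → 105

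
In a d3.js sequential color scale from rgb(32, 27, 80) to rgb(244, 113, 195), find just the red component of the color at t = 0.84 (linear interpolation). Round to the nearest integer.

210

R = 32 + 0.84 × (244 − 32) = 210.08 → 210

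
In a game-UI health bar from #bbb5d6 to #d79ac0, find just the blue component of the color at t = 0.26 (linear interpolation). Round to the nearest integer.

208

B₁ = 214 (from #bbb5d6), B₂ = 192 (from #d79ac0).
B = 214 + 0.26 × (192 − 214) = 208.28 → 208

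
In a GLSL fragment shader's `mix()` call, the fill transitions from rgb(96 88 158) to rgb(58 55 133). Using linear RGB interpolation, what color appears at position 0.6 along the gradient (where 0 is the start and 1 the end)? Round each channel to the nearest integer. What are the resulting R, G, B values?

R = 96 + 0.6 × (58 − 96) = 96 + 0.6 × -38 = 73.2 → 73
G = 88 + 0.6 × (55 − 88) = 88 + 0.6 × -33 = 68.2 → 68
B = 158 + 0.6 × (133 − 158) = 158 + 0.6 × -25 = 143 → 143

(73, 68, 143)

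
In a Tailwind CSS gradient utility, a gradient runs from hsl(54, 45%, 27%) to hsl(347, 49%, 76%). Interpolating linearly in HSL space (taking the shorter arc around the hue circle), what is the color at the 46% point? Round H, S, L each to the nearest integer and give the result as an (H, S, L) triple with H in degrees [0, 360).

(23, 47, 50)

Hue: 347 − 54 = 293°, but |293| > 180 so the shorter arc goes the other way: Δh = 293 − 360 = -67°.
H = 54 + 0.46 × (-67) = 23.18 → 23°
S = 45 + 0.46 × (49 − 45) = 46.84 → 47%
L = 27 + 0.46 × (76 − 27) = 49.54 → 50%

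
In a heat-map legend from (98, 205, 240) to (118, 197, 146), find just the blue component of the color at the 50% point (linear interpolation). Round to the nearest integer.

193

B = 240 + 0.5 × (146 − 240) = 193 → 193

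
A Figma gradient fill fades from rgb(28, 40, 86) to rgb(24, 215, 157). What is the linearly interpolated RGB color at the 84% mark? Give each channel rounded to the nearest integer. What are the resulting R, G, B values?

(25, 187, 146)

84% corresponds to t = 0.84.
R = 28 + 0.84 × (24 − 28) = 28 + 0.84 × -4 = 24.64 → 25
G = 40 + 0.84 × (215 − 40) = 40 + 0.84 × 175 = 187 → 187
B = 86 + 0.84 × (157 − 86) = 86 + 0.84 × 71 = 145.64 → 146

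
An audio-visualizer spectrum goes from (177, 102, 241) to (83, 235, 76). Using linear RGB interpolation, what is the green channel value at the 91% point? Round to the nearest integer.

223

G = 102 + 0.91 × (235 − 102) = 223.03 → 223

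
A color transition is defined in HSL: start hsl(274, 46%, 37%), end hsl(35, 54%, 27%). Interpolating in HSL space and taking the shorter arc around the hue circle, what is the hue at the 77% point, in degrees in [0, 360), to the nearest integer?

Hue: 35 − 274 = -239°, but |-239| > 180 so the shorter arc goes the other way: Δh = -239 + 360 = 121°.
H = 274 + 0.77 × (121) = 367.17 → 367 → 367 mod 360 = 7°

7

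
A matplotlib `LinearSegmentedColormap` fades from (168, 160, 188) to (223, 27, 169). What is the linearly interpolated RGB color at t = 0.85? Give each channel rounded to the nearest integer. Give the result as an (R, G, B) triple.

R = 168 + 0.85 × (223 − 168) = 168 + 0.85 × 55 = 214.75 → 215
G = 160 + 0.85 × (27 − 160) = 160 + 0.85 × -133 = 46.95 → 47
B = 188 + 0.85 × (169 − 188) = 188 + 0.85 × -19 = 171.85 → 172

(215, 47, 172)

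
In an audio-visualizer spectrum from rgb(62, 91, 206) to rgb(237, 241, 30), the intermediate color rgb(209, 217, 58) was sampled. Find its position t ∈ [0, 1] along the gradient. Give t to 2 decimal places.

Invert the lerp on the B channel (largest span, 176): t = (58 − 206) / (30 − 206) = -148/-176 = 0.84091.
Check on R: (209 − 62)/(237 − 62) = 0.84 ✓

0.84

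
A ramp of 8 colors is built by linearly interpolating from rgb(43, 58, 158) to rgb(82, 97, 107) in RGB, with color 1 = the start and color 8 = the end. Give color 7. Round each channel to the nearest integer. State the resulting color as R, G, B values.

With 8 swatches and endpoints inclusive, swatch 7 sits at t = (7 − 1)/(8 − 1) = 6/7 ≈ 0.8571.
R = 43 + 0.8571 × (82 − 43) = 76.427 → 76
G = 58 + 0.8571 × (97 − 58) = 91.427 → 91
B = 158 + 0.8571 × (107 − 158) = 114.288 → 114

(76, 91, 114)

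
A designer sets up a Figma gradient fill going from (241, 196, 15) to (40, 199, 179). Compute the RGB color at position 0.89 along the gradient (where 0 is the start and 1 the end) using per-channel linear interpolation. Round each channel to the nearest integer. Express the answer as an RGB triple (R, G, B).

R = 241 + 0.89 × (40 − 241) = 241 + 0.89 × -201 = 62.11 → 62
G = 196 + 0.89 × (199 − 196) = 196 + 0.89 × 3 = 198.67 → 199
B = 15 + 0.89 × (179 − 15) = 15 + 0.89 × 164 = 160.96 → 161

(62, 199, 161)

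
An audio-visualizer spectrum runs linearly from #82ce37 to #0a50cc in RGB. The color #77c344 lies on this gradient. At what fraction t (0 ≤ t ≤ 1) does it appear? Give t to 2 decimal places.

0.09

Invert the lerp on the B channel (largest span, 149): t = (68 − 55) / (204 − 55) = 13/149 = 0.087248.
Check on R: (119 − 130)/(10 − 130) = 0.09167 ✓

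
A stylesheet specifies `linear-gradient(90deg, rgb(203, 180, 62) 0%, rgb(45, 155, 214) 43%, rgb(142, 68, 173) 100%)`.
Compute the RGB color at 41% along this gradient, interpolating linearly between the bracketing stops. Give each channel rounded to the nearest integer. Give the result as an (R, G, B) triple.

41% lies between the 0% and 43% stops, so the local fraction is t = (41 − 0)/(43 − 0) = 41/43 ≈ 0.9535.
R = 203 + 0.9535 × (45 − 203) = 52.347 → 52
G = 180 + 0.9535 × (155 − 180) = 156.162 → 156
B = 62 + 0.9535 × (214 − 62) = 206.932 → 207

(52, 156, 207)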